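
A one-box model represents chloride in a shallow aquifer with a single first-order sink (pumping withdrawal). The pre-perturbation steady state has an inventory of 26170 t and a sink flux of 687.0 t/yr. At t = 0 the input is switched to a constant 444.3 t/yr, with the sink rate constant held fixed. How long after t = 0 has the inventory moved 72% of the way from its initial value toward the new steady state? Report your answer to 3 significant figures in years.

τ = M₀/F₀ = 26170/687.0 = 38.09 yr.
The remaining gap fraction is e^(−t/τ); 72% covered ⇒ e^(−t/τ) = 0.280.
t = −τ ln(0.280) = 38.09 × 1.273 = 48.49 yr.

48.5 yr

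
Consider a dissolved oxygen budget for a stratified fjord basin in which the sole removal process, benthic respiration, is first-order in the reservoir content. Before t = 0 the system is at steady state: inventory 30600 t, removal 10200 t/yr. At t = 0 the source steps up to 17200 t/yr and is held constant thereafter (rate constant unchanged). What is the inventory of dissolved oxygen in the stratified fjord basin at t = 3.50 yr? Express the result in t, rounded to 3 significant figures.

Residence time τ = M₀/F₀ = 3.000 yr. The eventual steady state is M_∞ = M₀·(F₁/F₀) = 30600 × 17200/10200 = 51600 t.
The anomaly ΔM(t) = M(t) − M_∞ decays as ΔM₀·e^(−t/τ) with ΔM₀ = 30600 − 51600 = −21000 t.
At t = 3.50 yr, e^(−t/τ) = e^(−1.167) = 0.3114, so ΔM = −6539 t and M = 51600 − 6539 = 45061 t.

45100 t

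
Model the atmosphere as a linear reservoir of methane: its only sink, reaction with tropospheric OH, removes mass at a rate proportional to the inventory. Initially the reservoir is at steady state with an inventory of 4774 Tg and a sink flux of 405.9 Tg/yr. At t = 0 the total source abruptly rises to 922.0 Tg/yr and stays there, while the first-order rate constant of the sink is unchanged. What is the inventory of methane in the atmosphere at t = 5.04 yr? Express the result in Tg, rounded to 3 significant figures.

6890 Tg

The sink rate constant is k = F₀/M₀ = 405.9/4774 = 0.08502 yr⁻¹.
Solving dM/dt = F₁ − kM with M(0) = M₀ gives M(t) = F₁/k + (M₀ − F₁/k)·e^(−kt).
F₁/k = 922.0/0.08502 = 10844 Tg; kt = 0.08502 × 5.04 = 0.4285, e^(−kt) = 0.6515.
M(5.04) = 10844 + (4774 − 10844) × 0.6515 = 10844 − 3955 = 6889.6 Tg.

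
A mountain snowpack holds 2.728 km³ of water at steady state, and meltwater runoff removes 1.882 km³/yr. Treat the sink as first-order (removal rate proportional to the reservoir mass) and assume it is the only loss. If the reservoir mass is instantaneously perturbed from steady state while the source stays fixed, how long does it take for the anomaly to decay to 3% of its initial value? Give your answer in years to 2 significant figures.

For a linear reservoir the anomaly decays as exp(−t/τ) with τ = M/F = 2.728/1.882 = 1.450 yr.
exp(−t/τ) = 0.03 ⇒ t = −τ ln(0.03) = 1.450 × 3.507 = 5.083 yr.

5.1 yr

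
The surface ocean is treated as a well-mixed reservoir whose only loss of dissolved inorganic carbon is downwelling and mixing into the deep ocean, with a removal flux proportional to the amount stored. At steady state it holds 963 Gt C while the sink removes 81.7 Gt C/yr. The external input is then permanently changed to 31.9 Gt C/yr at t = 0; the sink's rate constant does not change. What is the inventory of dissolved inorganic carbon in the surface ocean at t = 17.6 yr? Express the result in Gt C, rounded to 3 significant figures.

508 Gt C

τ = M₀/F₀ = 963/81.7 = 11.79 yr; rate constant k = 1/τ.
New steady state M_∞ = F₁/k = F₁·τ = 31.9 × 11.79 = 376.01 Gt C.
M(t) = M_∞ + (M₀ − M_∞)·e^(−t/τ); t/τ = 17.6/11.79 = 1.493, so e^(−t/τ) = 0.2247.
M(t) = 376.01 + 587.0 × 0.2247 = 507.88 Gt C.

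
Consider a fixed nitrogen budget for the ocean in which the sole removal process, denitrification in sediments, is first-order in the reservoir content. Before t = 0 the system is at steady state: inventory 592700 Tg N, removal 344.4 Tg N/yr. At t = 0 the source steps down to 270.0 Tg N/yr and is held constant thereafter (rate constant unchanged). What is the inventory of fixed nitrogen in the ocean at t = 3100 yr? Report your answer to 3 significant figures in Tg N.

486000 Tg N

The sink rate constant is k = F₀/M₀ = 344.4/592700 = 0.0005811 yr⁻¹.
Solving dM/dt = F₁ − kM with M(0) = M₀ gives M(t) = F₁/k + (M₀ − F₁/k)·e^(−kt).
F₁/k = 270.0/0.0005811 = 464660 Tg N; kt = 0.0005811 × 3100 = 1.801, e^(−kt) = 0.1651.
M(3100) = 464660 + (592700 − 464660) × 0.1651 = 464660 + 21140 = 485800 Tg N.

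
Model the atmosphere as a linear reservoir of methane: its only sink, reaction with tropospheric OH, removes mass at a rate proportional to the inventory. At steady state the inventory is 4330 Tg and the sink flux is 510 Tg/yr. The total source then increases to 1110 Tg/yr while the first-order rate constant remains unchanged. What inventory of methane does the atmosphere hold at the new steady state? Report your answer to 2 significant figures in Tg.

Rate constant k = F/M = 510 / 4330 = 0.1178 yr⁻¹.
At the new steady state, source = k·M_new ⇒ M_new = 1110 / 0.1178 = 9424 Tg.
(Equivalently M_new = M × F_new/F_old = 4330 × 1110/510.)

9400 Tg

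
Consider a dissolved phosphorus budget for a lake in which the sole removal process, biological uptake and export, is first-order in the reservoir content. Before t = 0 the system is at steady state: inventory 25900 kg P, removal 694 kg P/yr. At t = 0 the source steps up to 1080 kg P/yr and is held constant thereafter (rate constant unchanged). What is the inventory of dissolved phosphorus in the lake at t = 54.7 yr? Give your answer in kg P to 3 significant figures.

Residence time τ = M₀/F₀ = 37.32 yr. The eventual steady state is M_∞ = M₀·(F₁/F₀) = 25900 × 1080/694 = 40305 kg P.
The anomaly ΔM(t) = M(t) − M_∞ decays as ΔM₀·e^(−t/τ) with ΔM₀ = 25900 − 40305 = −14410 kg P.
At t = 54.7 yr, e^(−t/τ) = e^(−1.466) = 0.2309, so ΔM = −3326 kg P and M = 40305 − 3326 = 36979 kg P.

37000 kg P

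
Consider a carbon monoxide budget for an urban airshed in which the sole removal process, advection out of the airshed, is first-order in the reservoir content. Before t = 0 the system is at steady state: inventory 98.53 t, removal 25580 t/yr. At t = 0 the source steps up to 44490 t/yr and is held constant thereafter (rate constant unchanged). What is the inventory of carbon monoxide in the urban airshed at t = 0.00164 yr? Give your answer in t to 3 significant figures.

Residence time τ = M₀/F₀ = 0.003852 yr. The eventual steady state is M_∞ = M₀·(F₁/F₀) = 98.53 × 44490/25580 = 171.37 t.
The anomaly ΔM(t) = M(t) − M_∞ decays as ΔM₀·e^(−t/τ) with ΔM₀ = 98.53 − 171.37 = −72.84 t.
At t = 0.00164 yr, e^(−t/τ) = e^(−0.4258) = 0.6533, so ΔM = −47.58 t and M = 171.37 − 47.58 = 123.79 t.

124 t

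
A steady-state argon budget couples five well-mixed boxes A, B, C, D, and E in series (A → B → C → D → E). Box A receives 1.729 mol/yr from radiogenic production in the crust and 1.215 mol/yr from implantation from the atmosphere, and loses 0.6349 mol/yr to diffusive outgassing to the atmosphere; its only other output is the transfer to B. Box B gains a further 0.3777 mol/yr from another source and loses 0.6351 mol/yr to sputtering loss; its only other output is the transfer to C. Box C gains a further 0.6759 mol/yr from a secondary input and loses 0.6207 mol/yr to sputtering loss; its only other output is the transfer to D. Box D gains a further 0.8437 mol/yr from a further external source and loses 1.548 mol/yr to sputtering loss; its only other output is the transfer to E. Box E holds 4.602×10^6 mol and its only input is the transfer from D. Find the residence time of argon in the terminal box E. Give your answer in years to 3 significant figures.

Box A: F(A→B) = (1.729 + 1.215) − 0.6349 = 2.3091 mol/yr.
Box B: F(B→C) = (2.3091 + 0.3777) − 0.6351 = 2.0517 mol/yr.
Box C: F(C→D) = (2.0517 + 0.6759) − 0.6207 = 2.1069 mol/yr.
Box D: F(D→E) = (2.1069 + 0.8437) − 1.548 = 1.4026 mol/yr.
Box E throughput = its input = 1.4026 mol/yr; τ = 4.602×10^6 / 1.4026 = 3.281×10^6 yr.

3.28×10^6 yr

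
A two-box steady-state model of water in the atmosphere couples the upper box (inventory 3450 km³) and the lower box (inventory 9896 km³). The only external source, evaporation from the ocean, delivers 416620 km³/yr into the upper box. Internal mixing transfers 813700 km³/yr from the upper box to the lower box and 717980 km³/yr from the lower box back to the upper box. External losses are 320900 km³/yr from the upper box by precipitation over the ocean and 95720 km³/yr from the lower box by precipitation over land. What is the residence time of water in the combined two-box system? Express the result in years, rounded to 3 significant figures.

For the system as a whole, the A↔B exchange is internal and contributes nothing to the throughput; only the external sinks remove mass.
M_total = 3450 + 9896 = 13346 km³.
ΣF_external_out = 320900 + 95720 = 416620 km³/yr.
τ = M_total / ΣF_ext = 13346 / 416620 = 0.03203 yr.

0.0320 yr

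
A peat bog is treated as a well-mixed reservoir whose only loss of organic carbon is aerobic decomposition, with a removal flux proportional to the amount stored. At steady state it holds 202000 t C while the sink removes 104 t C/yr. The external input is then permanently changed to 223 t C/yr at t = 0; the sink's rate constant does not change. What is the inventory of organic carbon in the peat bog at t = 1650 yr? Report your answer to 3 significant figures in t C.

τ = M₀/F₀ = 202000/104 = 1942 yr; rate constant k = 1/τ.
New steady state M_∞ = F₁/k = F₁·τ = 223 × 1942 = 433130 t C.
M(t) = M_∞ + (M₀ − M_∞)·e^(−t/τ); t/τ = 1650/1942 = 0.8495, so e^(−t/τ) = 0.4276.
M(t) = 433130 − 231100 × 0.4276 = 334300 t C.

334000 t C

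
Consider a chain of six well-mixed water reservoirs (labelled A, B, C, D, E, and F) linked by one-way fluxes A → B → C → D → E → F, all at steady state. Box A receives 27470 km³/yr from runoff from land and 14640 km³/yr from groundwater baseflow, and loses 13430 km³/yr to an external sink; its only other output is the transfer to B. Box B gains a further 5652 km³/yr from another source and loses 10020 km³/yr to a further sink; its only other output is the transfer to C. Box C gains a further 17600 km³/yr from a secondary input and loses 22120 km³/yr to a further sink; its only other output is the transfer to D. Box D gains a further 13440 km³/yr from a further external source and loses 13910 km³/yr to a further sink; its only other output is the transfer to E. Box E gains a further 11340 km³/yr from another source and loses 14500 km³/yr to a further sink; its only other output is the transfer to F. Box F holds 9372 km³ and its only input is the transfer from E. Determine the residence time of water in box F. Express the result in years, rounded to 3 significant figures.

0.580 yr

Box A: F(A→B) = (27470 + 14640) − 13430 = 28680 km³/yr.
Box B: F(B→C) = (28680 + 5652) − 10020 = 24312 km³/yr.
Box C: F(C→D) = (24312 + 17600) − 22120 = 19792 km³/yr.
Box D: F(D→E) = (19792 + 13440) − 13910 = 19322 km³/yr.
Box E: F(E→F) = (19322 + 11340) − 14500 = 16162 km³/yr.
Box F throughput = its input = 16162 km³/yr; τ = 9372 / 16162 = 0.5799 yr.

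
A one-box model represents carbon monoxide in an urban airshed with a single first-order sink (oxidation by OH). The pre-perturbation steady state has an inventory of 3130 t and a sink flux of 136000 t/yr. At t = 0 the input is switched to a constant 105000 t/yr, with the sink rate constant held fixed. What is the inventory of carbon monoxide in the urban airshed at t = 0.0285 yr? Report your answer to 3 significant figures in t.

2620 t

τ = M₀/F₀ = 3130/136000 = 0.02301 yr; rate constant k = 1/τ.
New steady state M_∞ = F₁/k = F₁·τ = 105000 × 0.02301 = 2416.5 t.
M(t) = M_∞ + (M₀ − M_∞)·e^(−t/τ); t/τ = 0.0285/0.02301 = 1.238, so e^(−t/τ) = 0.2899.
M(t) = 2416.5 + 713.5 × 0.2899 = 2623.4 t.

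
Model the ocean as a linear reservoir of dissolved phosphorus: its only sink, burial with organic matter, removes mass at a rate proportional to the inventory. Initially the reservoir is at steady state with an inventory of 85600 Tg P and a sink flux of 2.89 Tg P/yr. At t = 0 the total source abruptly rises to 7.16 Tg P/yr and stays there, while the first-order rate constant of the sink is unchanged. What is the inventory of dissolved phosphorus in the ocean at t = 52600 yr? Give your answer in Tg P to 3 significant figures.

τ = M₀/F₀ = 85600/2.89 = 29620 yr; rate constant k = 1/τ.
New steady state M_∞ = F₁/k = F₁·τ = 7.16 × 29620 = 212070 Tg P.
M(t) = M_∞ + (M₀ − M_∞)·e^(−t/τ); t/τ = 52600/29620 = 1.776, so e^(−t/τ) = 0.1693.
M(t) = 212070 − 126500 × 0.1693 = 190660 Tg P.

191000 Tg P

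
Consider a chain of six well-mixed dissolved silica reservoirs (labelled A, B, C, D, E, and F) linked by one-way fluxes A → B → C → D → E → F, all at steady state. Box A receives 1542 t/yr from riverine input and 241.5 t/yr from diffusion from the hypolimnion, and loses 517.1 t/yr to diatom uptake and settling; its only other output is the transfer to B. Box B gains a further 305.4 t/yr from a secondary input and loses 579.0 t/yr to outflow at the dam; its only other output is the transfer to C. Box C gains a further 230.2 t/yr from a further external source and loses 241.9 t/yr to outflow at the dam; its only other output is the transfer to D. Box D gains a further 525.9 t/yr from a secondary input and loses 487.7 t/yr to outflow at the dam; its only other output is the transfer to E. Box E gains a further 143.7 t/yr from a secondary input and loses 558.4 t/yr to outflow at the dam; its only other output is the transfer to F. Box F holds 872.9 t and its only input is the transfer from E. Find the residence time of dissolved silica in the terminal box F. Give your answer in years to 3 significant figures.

1.44 yr

Box A: F(A→B) = (1542 + 241.5) − 517.1 = 1266.4 t/yr.
Box B: F(B→C) = (1266.4 + 305.4) − 579.0 = 992.80 t/yr.
Box C: F(C→D) = (992.80 + 230.2) − 241.9 = 981.10 t/yr.
Box D: F(D→E) = (981.10 + 525.9) − 487.7 = 1019.3 t/yr.
Box E: F(E→F) = (1019.3 + 143.7) − 558.4 = 604.60 t/yr.
Box F throughput = its input = 604.60 t/yr; τ = 872.9 / 604.60 = 1.444 yr.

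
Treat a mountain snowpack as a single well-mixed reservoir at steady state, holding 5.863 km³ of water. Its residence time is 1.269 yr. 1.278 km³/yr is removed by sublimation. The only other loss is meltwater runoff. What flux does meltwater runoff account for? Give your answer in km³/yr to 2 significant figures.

Total removal F = M/τ = 5.863 / 1.269 = 4.620 km³/yr.
Meltwater runoff = F − (1.278) = 4.620 − 1.278 = 3.342 km³/yr.

3.3 km³/yr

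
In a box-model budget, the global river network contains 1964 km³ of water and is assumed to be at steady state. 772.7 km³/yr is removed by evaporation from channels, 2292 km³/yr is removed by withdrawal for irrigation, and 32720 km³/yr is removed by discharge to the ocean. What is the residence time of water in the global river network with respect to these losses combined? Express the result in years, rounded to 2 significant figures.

0.055 yr

Total removal = 772.7 + 2292 + 32720 = 35785 km³/yr.
τ = M / ΣF_out = 1964 / 35785 = 0.05488 yr.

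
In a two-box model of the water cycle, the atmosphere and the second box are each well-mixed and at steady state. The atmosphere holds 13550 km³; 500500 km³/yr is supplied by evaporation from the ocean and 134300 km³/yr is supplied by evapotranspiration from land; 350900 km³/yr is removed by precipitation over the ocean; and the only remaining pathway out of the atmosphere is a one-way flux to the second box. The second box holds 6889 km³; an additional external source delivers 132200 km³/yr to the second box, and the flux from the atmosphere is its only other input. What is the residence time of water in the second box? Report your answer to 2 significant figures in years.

Balance the atmosphere: ΣF_in = 500500 + 134300 = 634800 km³/yr.
Flux to the second box = ΣF_in − (350900) = 283900 km³/yr.
Total input to the second box = 283900 + 132200 = 416100 km³/yr; at steady state this equals its total output.
τ = M / F = 6889 / 416100 = 0.01656 yr.

0.017 yr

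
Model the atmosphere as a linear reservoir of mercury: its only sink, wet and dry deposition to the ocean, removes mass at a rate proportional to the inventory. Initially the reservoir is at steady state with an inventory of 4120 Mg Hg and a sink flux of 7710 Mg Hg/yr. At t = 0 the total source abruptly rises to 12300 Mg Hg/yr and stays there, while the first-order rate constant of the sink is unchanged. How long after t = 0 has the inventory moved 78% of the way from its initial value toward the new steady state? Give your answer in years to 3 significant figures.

τ = M₀/F₀ = 4120/7710 = 0.5344 yr.
The remaining gap fraction is e^(−t/τ); 78% covered ⇒ e^(−t/τ) = 0.220.
t = −τ ln(0.220) = 0.5344 × 1.514 = 0.8091 yr.

0.809 yr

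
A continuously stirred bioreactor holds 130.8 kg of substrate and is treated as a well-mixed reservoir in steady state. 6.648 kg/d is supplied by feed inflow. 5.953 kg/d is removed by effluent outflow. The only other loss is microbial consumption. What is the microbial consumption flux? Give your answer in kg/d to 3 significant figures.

0.695 kg/d

At steady state ΣF_in = ΣF_out.
ΣF_in = 6.6480 kg/d.
Microbial consumption flux = ΣF_in − (5.953) = 6.6480 − 5.953 = 0.6950 kg/d.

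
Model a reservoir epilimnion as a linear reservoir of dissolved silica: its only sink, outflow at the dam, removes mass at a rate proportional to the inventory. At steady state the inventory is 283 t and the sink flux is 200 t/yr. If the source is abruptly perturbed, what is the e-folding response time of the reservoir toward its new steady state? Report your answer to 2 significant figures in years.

For a linear reservoir the response time equals the residence time τ = M/F.
τ = 283 / 200 = 1.415 yr.

1.4 yr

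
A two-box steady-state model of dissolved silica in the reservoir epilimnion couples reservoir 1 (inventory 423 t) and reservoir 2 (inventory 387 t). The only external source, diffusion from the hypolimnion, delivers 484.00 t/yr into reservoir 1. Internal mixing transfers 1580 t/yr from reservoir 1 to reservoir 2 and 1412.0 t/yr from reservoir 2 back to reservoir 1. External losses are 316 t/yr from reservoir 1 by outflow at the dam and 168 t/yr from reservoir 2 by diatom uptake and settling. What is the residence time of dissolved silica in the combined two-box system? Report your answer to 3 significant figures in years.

Treat the two boxes together as one reservoir: the mixing fluxes between them are internal recycling, so τ = ΣM / Σ(external losses).
M_total = 423 + 387 = 810.00 t.
ΣF_external_out = 316 + 168 = 484.00 t/yr.
τ = M_total / ΣF_ext = 810.00 / 484.00 = 1.674 yr.

1.67 yr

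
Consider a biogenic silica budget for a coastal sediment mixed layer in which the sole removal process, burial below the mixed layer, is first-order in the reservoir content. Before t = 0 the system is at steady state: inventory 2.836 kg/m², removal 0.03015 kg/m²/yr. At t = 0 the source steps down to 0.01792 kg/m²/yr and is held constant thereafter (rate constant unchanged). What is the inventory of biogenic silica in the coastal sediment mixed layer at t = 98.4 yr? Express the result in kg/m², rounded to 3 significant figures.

Residence time τ = M₀/F₀ = 94.06 yr. The eventual steady state is M_∞ = M₀·(F₁/F₀) = 2.836 × 0.01792/0.03015 = 1.6856 kg/m².
The anomaly ΔM(t) = M(t) − M_∞ decays as ΔM₀·e^(−t/τ) with ΔM₀ = 2.836 − 1.6856 = 1.150 kg/m².
At t = 98.4 yr, e^(−t/τ) = e^(−1.046) = 0.3513, so ΔM = 0.4041 kg/m² and M = 1.6856 + 0.4041 = 2.0897 kg/m².

2.09 kg/m²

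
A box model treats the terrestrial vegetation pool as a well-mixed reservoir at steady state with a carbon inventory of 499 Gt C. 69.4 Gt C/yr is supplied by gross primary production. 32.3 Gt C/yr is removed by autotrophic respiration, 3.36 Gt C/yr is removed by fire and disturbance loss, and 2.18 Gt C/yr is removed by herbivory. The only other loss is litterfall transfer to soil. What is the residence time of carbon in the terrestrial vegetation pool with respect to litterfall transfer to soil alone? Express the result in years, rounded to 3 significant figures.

15.8 yr

At steady state ΣF_in = ΣF_out.
ΣF_in = 69.400 Gt C/yr.
Litterfall transfer to soil flux = ΣF_in − (32.3 + 3.36 + 2.18) = 69.400 − 37.84 = 31.56 Gt C/yr.
τ = M / F = 499 / 31.56 = 15.81 yr.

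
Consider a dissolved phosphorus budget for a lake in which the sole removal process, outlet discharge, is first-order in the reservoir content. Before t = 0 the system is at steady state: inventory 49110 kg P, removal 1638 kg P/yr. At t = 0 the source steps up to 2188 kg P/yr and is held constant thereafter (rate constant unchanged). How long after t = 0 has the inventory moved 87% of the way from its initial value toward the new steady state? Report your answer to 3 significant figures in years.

τ = M₀/F₀ = 49110/1638 = 29.98 yr.
The remaining gap fraction is e^(−t/τ); 87% covered ⇒ e^(−t/τ) = 0.130.
t = −τ ln(0.130) = 29.98 × 2.040 = 61.17 yr.

61.2 yr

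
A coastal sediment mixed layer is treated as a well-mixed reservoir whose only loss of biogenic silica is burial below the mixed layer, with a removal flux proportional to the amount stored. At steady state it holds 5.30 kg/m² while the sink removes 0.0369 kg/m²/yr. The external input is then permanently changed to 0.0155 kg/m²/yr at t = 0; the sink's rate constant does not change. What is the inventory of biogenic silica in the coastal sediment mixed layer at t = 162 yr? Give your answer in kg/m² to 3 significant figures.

3.22 kg/m²

τ = M₀/F₀ = 5.30/0.0369 = 143.6 yr; rate constant k = 1/τ.
New steady state M_∞ = F₁/k = F₁·τ = 0.0155 × 143.6 = 2.2263 kg/m².
M(t) = M_∞ + (M₀ − M_∞)·e^(−t/τ); t/τ = 162/143.6 = 1.128, so e^(−t/τ) = 0.3237.
M(t) = 2.2263 + 3.074 × 0.3237 = 3.2213 kg/m².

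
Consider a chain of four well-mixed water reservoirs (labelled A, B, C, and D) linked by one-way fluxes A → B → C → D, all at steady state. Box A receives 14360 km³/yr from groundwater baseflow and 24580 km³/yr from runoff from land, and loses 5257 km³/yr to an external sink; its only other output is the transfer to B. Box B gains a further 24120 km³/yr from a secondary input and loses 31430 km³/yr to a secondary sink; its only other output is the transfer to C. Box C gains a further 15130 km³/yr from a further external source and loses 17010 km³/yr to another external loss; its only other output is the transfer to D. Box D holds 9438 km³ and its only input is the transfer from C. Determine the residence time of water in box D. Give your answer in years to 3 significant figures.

Box A: F(A→B) = (14360 + 24580) − 5257 = 33683 km³/yr.
Box B: F(B→C) = (33683 + 24120) − 31430 = 26373 km³/yr.
Box C: F(C→D) = (26373 + 15130) − 17010 = 24493 km³/yr.
Box D throughput = its input = 24493 km³/yr; τ = 9438 / 24493 = 0.3853 yr.

0.385 yr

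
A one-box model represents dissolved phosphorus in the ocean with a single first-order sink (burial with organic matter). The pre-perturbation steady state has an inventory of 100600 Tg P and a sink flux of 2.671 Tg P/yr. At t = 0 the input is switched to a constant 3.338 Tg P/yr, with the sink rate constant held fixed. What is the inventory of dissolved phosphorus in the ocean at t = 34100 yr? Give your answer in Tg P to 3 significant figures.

116000 Tg P

τ = M₀/F₀ = 100600/2.671 = 37660 yr; rate constant k = 1/τ.
New steady state M_∞ = F₁/k = F₁·τ = 3.338 × 37660 = 125720 Tg P.
M(t) = M_∞ + (M₀ − M_∞)·e^(−t/τ); t/τ = 34100/37660 = 0.9054, so e^(−t/τ) = 0.4044.
M(t) = 125720 − 25120 × 0.4044 = 115560 Tg P.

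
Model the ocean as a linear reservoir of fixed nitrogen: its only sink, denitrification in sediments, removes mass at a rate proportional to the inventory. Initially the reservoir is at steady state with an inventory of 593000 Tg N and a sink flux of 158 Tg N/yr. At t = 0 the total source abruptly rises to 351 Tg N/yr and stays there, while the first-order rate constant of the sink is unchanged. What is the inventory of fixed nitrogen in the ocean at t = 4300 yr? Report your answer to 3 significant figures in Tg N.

1.09×10^6 Tg N

Residence time τ = M₀/F₀ = 3753 yr. The eventual steady state is M_∞ = M₀·(F₁/F₀) = 593000 × 351/158 = 1.3174×10^6 Tg N.
The anomaly ΔM(t) = M(t) − M_∞ decays as ΔM₀·e^(−t/τ) with ΔM₀ = 593000 − 1.3174×10^6 = −724400 Tg N.
At t = 4300 yr, e^(−t/τ) = e^(−1.146) = 0.3180, so ΔM = −230300 Tg N and M = 1.3174×10^6 − 230300 = 1.0870×10^6 Tg N.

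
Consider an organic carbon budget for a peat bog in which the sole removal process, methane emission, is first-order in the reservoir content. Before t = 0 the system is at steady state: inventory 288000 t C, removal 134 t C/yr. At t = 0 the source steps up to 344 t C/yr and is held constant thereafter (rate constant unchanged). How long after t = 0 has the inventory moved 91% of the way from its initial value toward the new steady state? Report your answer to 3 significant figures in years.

5180 yr

τ = M₀/F₀ = 288000/134 = 2149 yr.
The remaining gap fraction is e^(−t/τ); 91% covered ⇒ e^(−t/τ) = 0.0900.
t = −τ ln(0.0900) = 2149 × 2.408 = 5175 yr.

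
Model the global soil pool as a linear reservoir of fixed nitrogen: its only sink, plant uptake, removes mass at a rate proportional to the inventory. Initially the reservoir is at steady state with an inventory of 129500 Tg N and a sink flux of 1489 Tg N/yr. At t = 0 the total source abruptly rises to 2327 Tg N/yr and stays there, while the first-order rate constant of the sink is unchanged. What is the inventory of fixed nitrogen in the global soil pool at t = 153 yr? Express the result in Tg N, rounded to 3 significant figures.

190000 Tg N

τ = M₀/F₀ = 129500/1489 = 86.97 yr; rate constant k = 1/τ.
New steady state M_∞ = F₁/k = F₁·τ = 2327 × 86.97 = 202380 Tg N.
M(t) = M_∞ + (M₀ − M_∞)·e^(−t/τ); t/τ = 153/86.97 = 1.759, so e^(−t/τ) = 0.1722.
M(t) = 202380 − 72880 × 0.1722 = 189830 Tg N.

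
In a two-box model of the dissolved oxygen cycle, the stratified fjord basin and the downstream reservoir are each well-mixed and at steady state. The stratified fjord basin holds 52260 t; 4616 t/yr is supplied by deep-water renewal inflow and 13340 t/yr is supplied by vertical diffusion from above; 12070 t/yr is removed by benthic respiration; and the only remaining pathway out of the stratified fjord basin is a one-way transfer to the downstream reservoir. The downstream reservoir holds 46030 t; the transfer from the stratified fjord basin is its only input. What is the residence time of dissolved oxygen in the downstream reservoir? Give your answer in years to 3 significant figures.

7.82 yr

Balance the stratified fjord basin: ΣF_in = 4616 + 13340 = 17956 t/yr.
Transfer to the downstream reservoir = ΣF_in − (12070) = 5886.0 t/yr.
At steady state the output of the downstream reservoir equals its input, 5886.0 t/yr.
τ = M / F = 46030 / 5886.0 = 7.820 yr.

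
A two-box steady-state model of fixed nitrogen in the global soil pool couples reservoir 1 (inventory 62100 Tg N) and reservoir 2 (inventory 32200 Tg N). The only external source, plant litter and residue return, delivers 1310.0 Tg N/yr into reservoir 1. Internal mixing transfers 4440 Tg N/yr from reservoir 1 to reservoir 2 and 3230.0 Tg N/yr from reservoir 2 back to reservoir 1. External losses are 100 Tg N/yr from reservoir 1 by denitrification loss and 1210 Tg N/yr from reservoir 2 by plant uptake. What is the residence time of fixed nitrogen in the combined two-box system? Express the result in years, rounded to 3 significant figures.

72.0 yr

Residence time in the combined system uses the total inventory and the total *external* removal — internal exchanges between the two boxes cancel.
M_total = 62100 + 32200 = 94300 Tg N.
ΣF_external_out = 100 + 1210 = 1310.0 Tg N/yr.
τ = M_total / ΣF_ext = 94300 / 1310.0 = 71.98 yr.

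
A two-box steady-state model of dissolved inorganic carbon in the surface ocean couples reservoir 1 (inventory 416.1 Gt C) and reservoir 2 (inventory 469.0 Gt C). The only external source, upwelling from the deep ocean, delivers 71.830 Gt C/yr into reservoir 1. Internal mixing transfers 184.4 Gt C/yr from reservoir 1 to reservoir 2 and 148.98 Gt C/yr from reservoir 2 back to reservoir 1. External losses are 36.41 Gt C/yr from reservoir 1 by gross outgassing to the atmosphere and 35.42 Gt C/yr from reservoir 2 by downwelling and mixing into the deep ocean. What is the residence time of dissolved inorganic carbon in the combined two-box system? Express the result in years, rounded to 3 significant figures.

12.3 yr

For the system as a whole, the A↔B exchange is internal and contributes nothing to the throughput; only the external sinks remove mass.
M_total = 416.1 + 469.0 = 885.10 Gt C.
ΣF_external_out = 36.41 + 35.42 = 71.830 Gt C/yr.
τ = M_total / ΣF_ext = 885.10 / 71.830 = 12.32 yr.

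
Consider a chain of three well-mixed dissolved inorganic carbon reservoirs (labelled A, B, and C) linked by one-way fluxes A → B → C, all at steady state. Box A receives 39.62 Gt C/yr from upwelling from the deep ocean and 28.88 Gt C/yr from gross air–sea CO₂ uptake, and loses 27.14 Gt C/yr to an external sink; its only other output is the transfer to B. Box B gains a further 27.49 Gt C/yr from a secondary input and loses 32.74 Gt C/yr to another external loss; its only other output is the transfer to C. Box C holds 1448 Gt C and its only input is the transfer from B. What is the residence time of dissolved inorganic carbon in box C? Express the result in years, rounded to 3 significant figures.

Box A: F(A→B) = (39.62 + 28.88) − 27.14 = 41.360 Gt C/yr.
Box B: F(B→C) = (41.360 + 27.49) − 32.74 = 36.110 Gt C/yr.
Box C throughput = its input = 36.110 Gt C/yr; τ = 1448 / 36.110 = 40.10 yr.

40.1 yr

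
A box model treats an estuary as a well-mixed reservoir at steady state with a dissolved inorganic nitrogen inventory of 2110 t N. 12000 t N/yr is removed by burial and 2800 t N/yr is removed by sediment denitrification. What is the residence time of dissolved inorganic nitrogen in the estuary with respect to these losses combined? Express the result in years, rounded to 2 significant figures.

Total removal = 12000 + 2800 = 14800 t N/yr.
τ = M / ΣF_out = 2110 / 14800 = 0.1426 yr.

0.14 yr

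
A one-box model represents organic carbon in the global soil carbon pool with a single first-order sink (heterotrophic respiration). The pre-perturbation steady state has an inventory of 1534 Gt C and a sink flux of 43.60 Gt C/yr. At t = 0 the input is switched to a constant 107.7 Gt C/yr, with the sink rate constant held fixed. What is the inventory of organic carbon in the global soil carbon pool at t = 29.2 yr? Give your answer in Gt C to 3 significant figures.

2810 Gt C

τ = M₀/F₀ = 1534/43.60 = 35.18 yr; rate constant k = 1/τ.
New steady state M_∞ = F₁/k = F₁·τ = 107.7 × 35.18 = 3789.3 Gt C.
M(t) = M_∞ + (M₀ − M_∞)·e^(−t/τ); t/τ = 29.2/35.18 = 0.8299, so e^(−t/τ) = 0.4361.
M(t) = 3789.3 − 2255 × 0.4361 = 2805.8 Gt C.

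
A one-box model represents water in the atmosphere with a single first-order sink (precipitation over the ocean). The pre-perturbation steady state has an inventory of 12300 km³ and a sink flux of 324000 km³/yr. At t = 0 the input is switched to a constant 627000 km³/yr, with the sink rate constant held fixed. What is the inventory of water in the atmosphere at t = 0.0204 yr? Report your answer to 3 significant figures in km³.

Residence time τ = M₀/F₀ = 0.03796 yr. The eventual steady state is M_∞ = M₀·(F₁/F₀) = 12300 × 627000/324000 = 23803 km³.
The anomaly ΔM(t) = M(t) − M_∞ decays as ΔM₀·e^(−t/τ) with ΔM₀ = 12300 − 23803 = −11500 km³.
At t = 0.0204 yr, e^(−t/τ) = e^(−0.5374) = 0.5843, so ΔM = −6721 km³ and M = 23803 − 6721 = 17082 km³.

17100 km³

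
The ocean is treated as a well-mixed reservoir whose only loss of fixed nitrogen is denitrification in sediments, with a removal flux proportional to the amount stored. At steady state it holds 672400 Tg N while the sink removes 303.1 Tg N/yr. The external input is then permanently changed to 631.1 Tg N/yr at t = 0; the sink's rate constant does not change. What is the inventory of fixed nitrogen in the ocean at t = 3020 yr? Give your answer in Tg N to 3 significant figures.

1.21×10^6 Tg N

The sink rate constant is k = F₀/M₀ = 303.1/672400 = 0.0004508 yr⁻¹.
Solving dM/dt = F₁ − kM with M(0) = M₀ gives M(t) = F₁/k + (M₀ − F₁/k)·e^(−kt).
F₁/k = 631.1/0.0004508 = 1.4000×10^6 Tg N; kt = 0.0004508 × 3020 = 1.361, e^(−kt) = 0.2563.
M(3020) = 1.4000×10^6 + (672400 − 1.4000×10^6) × 0.2563 = 1.4000×10^6 − 186500 = 1.2135×10^6 Tg N.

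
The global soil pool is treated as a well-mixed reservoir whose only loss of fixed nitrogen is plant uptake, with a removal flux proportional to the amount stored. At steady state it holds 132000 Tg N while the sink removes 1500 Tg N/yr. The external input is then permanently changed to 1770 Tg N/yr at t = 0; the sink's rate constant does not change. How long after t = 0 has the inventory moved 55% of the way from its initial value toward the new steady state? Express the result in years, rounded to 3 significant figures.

τ = M₀/F₀ = 132000/1500 = 88.00 yr.
The remaining gap fraction is e^(−t/τ); 55% covered ⇒ e^(−t/τ) = 0.450.
t = −τ ln(0.450) = 88.00 × 0.7985 = 70.27 yr.

70.3 yr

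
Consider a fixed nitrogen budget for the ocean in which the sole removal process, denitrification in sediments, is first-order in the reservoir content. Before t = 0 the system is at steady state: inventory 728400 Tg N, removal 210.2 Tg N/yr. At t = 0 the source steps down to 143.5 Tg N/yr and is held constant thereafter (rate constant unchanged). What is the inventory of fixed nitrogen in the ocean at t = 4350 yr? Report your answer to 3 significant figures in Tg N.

563000 Tg N

The sink rate constant is k = F₀/M₀ = 210.2/728400 = 0.0002886 yr⁻¹.
Solving dM/dt = F₁ − kM with M(0) = M₀ gives M(t) = F₁/k + (M₀ − F₁/k)·e^(−kt).
F₁/k = 143.5/0.0002886 = 497270 Tg N; kt = 0.0002886 × 4350 = 1.255, e^(−kt) = 0.2850.
M(4350) = 497270 + (728400 − 497270) × 0.2850 = 497270 + 65870 = 563140 Tg N.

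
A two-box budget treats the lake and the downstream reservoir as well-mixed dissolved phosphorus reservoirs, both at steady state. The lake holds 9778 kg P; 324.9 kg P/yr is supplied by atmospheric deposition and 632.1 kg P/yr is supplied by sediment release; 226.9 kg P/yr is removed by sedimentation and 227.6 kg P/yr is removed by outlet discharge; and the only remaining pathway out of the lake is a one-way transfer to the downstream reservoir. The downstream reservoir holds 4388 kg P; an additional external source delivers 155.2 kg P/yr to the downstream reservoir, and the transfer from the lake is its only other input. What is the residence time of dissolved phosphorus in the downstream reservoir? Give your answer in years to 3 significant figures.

Balance the lake: ΣF_in = 324.9 + 632.1 = 957.00 kg P/yr.
Transfer to the downstream reservoir = ΣF_in − (226.9 + 227.6) = 502.50 kg P/yr.
Total input to the downstream reservoir = 502.50 + 155.2 = 657.70 kg P/yr; at steady state this equals its total output.
τ = M / F = 4388 / 657.70 = 6.672 yr.

6.67 yr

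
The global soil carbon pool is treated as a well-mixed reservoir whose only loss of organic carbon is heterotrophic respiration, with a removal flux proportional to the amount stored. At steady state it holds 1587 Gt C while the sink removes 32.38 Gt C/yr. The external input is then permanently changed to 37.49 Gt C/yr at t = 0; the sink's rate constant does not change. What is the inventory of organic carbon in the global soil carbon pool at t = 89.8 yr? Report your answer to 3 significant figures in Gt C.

1800 Gt C

Residence time τ = M₀/F₀ = 49.01 yr. The eventual steady state is M_∞ = M₀·(F₁/F₀) = 1587 × 37.49/32.38 = 1837.4 Gt C.
The anomaly ΔM(t) = M(t) − M_∞ decays as ΔM₀·e^(−t/τ) with ΔM₀ = 1587 − 1837.4 = −250.4 Gt C.
At t = 89.8 yr, e^(−t/τ) = e^(−1.832) = 0.1601, so ΔM = −40.09 Gt C and M = 1837.4 − 40.09 = 1797.4 Gt C.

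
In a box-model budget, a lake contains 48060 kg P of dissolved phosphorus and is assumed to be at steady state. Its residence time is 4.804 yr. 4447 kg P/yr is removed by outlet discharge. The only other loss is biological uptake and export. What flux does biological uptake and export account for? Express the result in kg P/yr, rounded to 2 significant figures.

Total removal F = M/τ = 48060 / 4.804 = 10000 kg P/yr.
Biological uptake and export = F − (4447) = 10000 − 4447 = 5557 kg P/yr.

5600 kg P/yr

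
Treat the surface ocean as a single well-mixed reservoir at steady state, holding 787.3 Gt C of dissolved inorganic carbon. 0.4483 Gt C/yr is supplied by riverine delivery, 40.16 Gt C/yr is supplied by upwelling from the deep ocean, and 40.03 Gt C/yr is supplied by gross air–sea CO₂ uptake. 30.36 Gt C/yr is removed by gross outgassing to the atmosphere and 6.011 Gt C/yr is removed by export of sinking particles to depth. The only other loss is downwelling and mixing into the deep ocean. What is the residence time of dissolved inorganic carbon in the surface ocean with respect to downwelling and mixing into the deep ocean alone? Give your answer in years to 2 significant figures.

At steady state ΣF_in = ΣF_out.
ΣF_in = 0.4483 + 40.16 + 40.03 = 80.638 Gt C/yr.
Downwelling and mixing into the deep ocean flux = ΣF_in − (30.36 + 6.011) = 80.638 − 36.37 = 44.27 Gt C/yr.
τ = M / F = 787.3 / 44.27 = 17.79 yr.

18 yr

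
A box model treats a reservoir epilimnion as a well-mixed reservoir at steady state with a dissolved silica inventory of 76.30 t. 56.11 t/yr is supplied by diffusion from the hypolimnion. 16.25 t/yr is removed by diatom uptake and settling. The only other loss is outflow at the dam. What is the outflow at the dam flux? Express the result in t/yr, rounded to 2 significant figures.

40 t/yr

At steady state ΣF_in = ΣF_out.
ΣF_in = 56.110 t/yr.
Outflow at the dam flux = ΣF_in − (16.25) = 56.110 − 16.25 = 39.86 t/yr.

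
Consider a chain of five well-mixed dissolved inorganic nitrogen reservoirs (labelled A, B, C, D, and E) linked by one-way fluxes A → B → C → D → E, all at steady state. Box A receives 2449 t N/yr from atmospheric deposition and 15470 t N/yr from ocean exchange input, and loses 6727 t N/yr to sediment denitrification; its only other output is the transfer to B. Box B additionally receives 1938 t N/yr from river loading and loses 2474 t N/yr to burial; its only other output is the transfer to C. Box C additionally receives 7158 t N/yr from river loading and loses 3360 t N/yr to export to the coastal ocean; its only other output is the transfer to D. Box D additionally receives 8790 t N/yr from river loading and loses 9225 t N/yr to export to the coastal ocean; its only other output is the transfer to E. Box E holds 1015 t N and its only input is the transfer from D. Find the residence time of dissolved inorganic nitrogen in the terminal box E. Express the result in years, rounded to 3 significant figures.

Box A: F(A→B) = (2449 + 15470) − 6727 = 11192 t N/yr.
Box B: F(B→C) = (11192 + 1938) − 2474 = 10656 t N/yr.
Box C: F(C→D) = (10656 + 7158) − 3360 = 14454 t N/yr.
Box D: F(D→E) = (14454 + 8790) − 9225 = 14019 t N/yr.
Box E throughput = its input = 14019 t N/yr; τ = 1015 / 14019 = 0.07240 yr.

0.0724 yr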